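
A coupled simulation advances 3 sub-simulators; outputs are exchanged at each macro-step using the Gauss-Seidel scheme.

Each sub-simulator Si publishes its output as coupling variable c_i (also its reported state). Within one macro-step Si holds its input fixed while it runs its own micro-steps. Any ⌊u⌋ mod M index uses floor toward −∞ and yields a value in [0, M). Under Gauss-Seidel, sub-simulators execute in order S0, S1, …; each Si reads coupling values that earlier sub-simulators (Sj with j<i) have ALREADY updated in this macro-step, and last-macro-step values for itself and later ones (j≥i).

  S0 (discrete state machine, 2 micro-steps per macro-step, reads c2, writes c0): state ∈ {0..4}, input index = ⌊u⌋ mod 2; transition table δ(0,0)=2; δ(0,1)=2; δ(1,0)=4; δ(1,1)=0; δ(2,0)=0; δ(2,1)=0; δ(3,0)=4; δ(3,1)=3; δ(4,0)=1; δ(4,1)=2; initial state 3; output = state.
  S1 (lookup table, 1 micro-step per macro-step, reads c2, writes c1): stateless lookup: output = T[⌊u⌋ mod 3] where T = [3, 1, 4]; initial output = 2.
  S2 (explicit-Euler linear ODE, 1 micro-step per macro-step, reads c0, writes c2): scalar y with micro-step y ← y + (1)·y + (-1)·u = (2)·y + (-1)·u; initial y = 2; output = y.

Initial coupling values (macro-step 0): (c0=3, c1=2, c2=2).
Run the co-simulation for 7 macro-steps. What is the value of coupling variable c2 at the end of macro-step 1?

macro 1: S0 reads c2=2 → after 2×micro: 1; S1 reads c2=2 → after 1×micro: 4; S2 reads c0=1 → after 1×micro: 3 ⇒ (c0=1, c1=4, c2=3)
macro 2: S0 reads c2=3 → after 2×micro: 2; S1 reads c2=3 → after 1×micro: 3; S2 reads c0=2 → after 1×micro: 4 ⇒ (c0=2, c1=3, c2=4)
macro 3: S0 reads c2=4 → after 2×micro: 2; S1 reads c2=4 → after 1×micro: 1; S2 reads c0=2 → after 1×micro: 6 ⇒ (c0=2, c1=1, c2=6)
macro 4: S0 reads c2=6 → after 2×micro: 2; S1 reads c2=6 → after 1×micro: 3; S2 reads c0=2 → after 1×micro: 10 ⇒ (c0=2, c1=3, c2=10)
macro 5: S0 reads c2=10 → after 2×micro: 2; S1 reads c2=10 → after 1×micro: 1; S2 reads c0=2 → after 1×micro: 18 ⇒ (c0=2, c1=1, c2=18)
macro 6: S0 reads c2=18 → after 2×micro: 2; S1 reads c2=18 → after 1×micro: 3; S2 reads c0=2 → after 1×micro: 34 ⇒ (c0=2, c1=3, c2=34)
macro 7: S0 reads c2=34 → after 2×micro: 2; S1 reads c2=34 → after 1×micro: 1; S2 reads c0=2 → after 1×micro: 66 ⇒ (c0=2, c1=1, c2=66)

c2 at macro-step 1 = 3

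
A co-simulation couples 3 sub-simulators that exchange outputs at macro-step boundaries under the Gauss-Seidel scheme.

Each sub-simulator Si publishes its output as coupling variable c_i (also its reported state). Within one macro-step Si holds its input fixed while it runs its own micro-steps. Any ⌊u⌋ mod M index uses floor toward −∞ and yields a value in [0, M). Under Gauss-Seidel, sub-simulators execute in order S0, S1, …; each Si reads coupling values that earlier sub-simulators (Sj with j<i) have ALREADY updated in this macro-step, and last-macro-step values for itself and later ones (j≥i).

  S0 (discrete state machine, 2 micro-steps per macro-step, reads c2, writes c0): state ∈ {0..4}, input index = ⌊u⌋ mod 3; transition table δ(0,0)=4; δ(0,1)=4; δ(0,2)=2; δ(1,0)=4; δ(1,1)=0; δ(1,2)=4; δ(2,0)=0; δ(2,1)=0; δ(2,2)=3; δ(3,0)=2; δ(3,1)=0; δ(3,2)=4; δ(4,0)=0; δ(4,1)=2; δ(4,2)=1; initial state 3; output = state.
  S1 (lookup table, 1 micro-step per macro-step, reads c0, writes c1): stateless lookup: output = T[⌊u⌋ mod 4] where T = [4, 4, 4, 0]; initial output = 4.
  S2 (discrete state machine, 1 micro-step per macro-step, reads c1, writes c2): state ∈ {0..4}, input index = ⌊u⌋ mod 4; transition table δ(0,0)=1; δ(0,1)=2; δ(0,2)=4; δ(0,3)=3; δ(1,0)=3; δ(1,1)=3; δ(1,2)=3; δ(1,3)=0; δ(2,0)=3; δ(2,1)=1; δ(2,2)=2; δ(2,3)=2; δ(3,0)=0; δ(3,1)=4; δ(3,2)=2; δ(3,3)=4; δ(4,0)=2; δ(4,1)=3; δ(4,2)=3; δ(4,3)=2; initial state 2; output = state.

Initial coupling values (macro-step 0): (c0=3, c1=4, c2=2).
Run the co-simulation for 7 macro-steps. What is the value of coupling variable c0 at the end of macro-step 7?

c0 at macro-step 7 = 0

macro 1: S0 reads c2=2 → after 2×micro: 1; S1 reads c0=1 → after 1×micro: 4; S2 reads c1=4 → after 1×micro: 3 ⇒ (c0=1, c1=4, c2=3)
macro 2: S0 reads c2=3 → after 2×micro: 0; S1 reads c0=0 → after 1×micro: 4; S2 reads c1=4 → after 1×micro: 0 ⇒ (c0=0, c1=4, c2=0)
macro 3: S0 reads c2=0 → after 2×micro: 0; S1 reads c0=0 → after 1×micro: 4; S2 reads c1=4 → after 1×micro: 1 ⇒ (c0=0, c1=4, c2=1)
macro 4: S0 reads c2=1 → after 2×micro: 2; S1 reads c0=2 → after 1×micro: 4; S2 reads c1=4 → after 1×micro: 3 ⇒ (c0=2, c1=4, c2=3)
macro 5: S0 reads c2=3 → after 2×micro: 4; S1 reads c0=4 → after 1×micro: 4; S2 reads c1=4 → after 1×micro: 0 ⇒ (c0=4, c1=4, c2=0)
macro 6: S0 reads c2=0 → after 2×micro: 4; S1 reads c0=4 → after 1×micro: 4; S2 reads c1=4 → after 1×micro: 1 ⇒ (c0=4, c1=4, c2=1)
macro 7: S0 reads c2=1 → after 2×micro: 0; S1 reads c0=0 → after 1×micro: 4; S2 reads c1=4 → after 1×micro: 3 ⇒ (c0=0, c1=4, c2=3)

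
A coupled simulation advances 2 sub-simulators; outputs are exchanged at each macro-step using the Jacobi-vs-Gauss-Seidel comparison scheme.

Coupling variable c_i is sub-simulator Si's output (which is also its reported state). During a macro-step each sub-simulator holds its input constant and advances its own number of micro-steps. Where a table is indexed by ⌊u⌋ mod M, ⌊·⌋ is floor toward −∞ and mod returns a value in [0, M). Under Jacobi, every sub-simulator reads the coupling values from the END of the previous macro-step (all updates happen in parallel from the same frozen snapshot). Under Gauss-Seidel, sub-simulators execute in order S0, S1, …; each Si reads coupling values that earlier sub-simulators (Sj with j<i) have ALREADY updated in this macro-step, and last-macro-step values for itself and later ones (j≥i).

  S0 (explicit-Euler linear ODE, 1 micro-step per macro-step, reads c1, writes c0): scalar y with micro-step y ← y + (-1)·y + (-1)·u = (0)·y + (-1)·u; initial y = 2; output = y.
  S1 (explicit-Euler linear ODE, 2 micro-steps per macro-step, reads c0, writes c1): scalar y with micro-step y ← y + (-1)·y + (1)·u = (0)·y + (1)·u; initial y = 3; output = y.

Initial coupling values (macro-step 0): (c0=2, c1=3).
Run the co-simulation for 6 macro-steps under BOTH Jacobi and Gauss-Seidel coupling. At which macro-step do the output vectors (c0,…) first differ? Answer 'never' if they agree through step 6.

first divergence at macro-step: 1

[Jacobi] macro 1: S0 reads c1=3 → after 1×micro: -3; S1 reads c0=2 → after 2×micro: 2 ⇒ (c0=-3, c1=2)
[Jacobi] macro 2: S0 reads c1=2 → after 1×micro: -2; S1 reads c0=-3 → after 2×micro: -3 ⇒ (c0=-2, c1=-3)
[Jacobi] macro 3: S0 reads c1=-3 → after 1×micro: 3; S1 reads c0=-2 → after 2×micro: -2 ⇒ (c0=3, c1=-2)
[Jacobi] macro 4: S0 reads c1=-2 → after 1×micro: 2; S1 reads c0=3 → after 2×micro: 3 ⇒ (c0=2, c1=3)
[Jacobi] macro 5: S0 reads c1=3 → after 1×micro: -3; S1 reads c0=2 → after 2×micro: 2 ⇒ (c0=-3, c1=2)
[Jacobi] macro 6: S0 reads c1=2 → after 1×micro: -2; S1 reads c0=-3 → after 2×micro: -3 ⇒ (c0=-2, c1=-3)
[Gauss-Seidel] macro 1: S0 reads c1=3 → after 1×micro: -3; S1 reads c0=-3 → after 2×micro: -3 ⇒ (c0=-3, c1=-3)
[Gauss-Seidel] macro 2: S0 reads c1=-3 → after 1×micro: 3; S1 reads c0=3 → after 2×micro: 3 ⇒ (c0=3, c1=3)
[Gauss-Seidel] macro 3: S0 reads c1=3 → after 1×micro: -3; S1 reads c0=-3 → after 2×micro: -3 ⇒ (c0=-3, c1=-3)
[Gauss-Seidel] macro 4: S0 reads c1=-3 → after 1×micro: 3; S1 reads c0=3 → after 2×micro: 3 ⇒ (c0=3, c1=3)
[Gauss-Seidel] macro 5: S0 reads c1=3 → after 1×micro: -3; S1 reads c0=-3 → after 2×micro: -3 ⇒ (c0=-3, c1=-3)
[Gauss-Seidel] macro 6: S0 reads c1=-3 → after 1×micro: 3; S1 reads c0=3 → after 2×micro: 3 ⇒ (c0=3, c1=3)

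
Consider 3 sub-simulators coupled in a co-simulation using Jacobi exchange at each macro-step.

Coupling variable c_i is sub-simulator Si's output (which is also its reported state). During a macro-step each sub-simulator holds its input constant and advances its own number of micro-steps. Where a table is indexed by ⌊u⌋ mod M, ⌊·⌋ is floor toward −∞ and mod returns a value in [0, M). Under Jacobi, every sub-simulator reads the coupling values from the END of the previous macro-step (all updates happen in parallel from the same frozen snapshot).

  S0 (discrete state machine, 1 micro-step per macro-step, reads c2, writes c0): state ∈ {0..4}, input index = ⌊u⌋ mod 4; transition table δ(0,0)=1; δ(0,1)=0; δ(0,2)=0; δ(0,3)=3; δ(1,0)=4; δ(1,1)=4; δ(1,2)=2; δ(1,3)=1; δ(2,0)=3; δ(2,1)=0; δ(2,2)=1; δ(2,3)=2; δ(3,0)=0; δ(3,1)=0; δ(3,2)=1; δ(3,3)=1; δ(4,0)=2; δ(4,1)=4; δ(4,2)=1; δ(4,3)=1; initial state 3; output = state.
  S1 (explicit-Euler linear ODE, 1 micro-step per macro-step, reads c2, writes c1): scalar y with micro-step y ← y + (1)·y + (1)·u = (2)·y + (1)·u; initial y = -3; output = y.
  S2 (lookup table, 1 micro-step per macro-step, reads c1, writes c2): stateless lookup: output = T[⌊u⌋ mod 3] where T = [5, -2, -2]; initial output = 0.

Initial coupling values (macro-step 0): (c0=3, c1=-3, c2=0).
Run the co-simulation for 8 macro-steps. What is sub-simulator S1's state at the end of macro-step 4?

S1 state at macro-step 4 = -20

macro 1: S0 reads c2=0 → after 1×micro: 0; S1 reads c2=0 → after 1×micro: -6; S2 reads c1=-3 → after 1×micro: 5 ⇒ (c0=0, c1=-6, c2=5)
macro 2: S0 reads c2=5 → after 1×micro: 0; S1 reads c2=5 → after 1×micro: -7; S2 reads c1=-6 → after 1×micro: 5 ⇒ (c0=0, c1=-7, c2=5)
macro 3: S0 reads c2=5 → after 1×micro: 0; S1 reads c2=5 → after 1×micro: -9; S2 reads c1=-7 → after 1×micro: -2 ⇒ (c0=0, c1=-9, c2=-2)
macro 4: S0 reads c2=-2 → after 1×micro: 0; S1 reads c2=-2 → after 1×micro: -20; S2 reads c1=-9 → after 1×micro: 5 ⇒ (c0=0, c1=-20, c2=5)
macro 5: S0 reads c2=5 → after 1×micro: 0; S1 reads c2=5 → after 1×micro: -35; S2 reads c1=-20 → after 1×micro: -2 ⇒ (c0=0, c1=-35, c2=-2)
macro 6: S0 reads c2=-2 → after 1×micro: 0; S1 reads c2=-2 → after 1×micro: -72; S2 reads c1=-35 → after 1×micro: -2 ⇒ (c0=0, c1=-72, c2=-2)
macro 7: S0 reads c2=-2 → after 1×micro: 0; S1 reads c2=-2 → after 1×micro: -146; S2 reads c1=-72 → after 1×micro: 5 ⇒ (c0=0, c1=-146, c2=5)
macro 8: S0 reads c2=5 → after 1×micro: 0; S1 reads c2=5 → after 1×micro: -287; S2 reads c1=-146 → after 1×micro: -2 ⇒ (c0=0, c1=-287, c2=-2)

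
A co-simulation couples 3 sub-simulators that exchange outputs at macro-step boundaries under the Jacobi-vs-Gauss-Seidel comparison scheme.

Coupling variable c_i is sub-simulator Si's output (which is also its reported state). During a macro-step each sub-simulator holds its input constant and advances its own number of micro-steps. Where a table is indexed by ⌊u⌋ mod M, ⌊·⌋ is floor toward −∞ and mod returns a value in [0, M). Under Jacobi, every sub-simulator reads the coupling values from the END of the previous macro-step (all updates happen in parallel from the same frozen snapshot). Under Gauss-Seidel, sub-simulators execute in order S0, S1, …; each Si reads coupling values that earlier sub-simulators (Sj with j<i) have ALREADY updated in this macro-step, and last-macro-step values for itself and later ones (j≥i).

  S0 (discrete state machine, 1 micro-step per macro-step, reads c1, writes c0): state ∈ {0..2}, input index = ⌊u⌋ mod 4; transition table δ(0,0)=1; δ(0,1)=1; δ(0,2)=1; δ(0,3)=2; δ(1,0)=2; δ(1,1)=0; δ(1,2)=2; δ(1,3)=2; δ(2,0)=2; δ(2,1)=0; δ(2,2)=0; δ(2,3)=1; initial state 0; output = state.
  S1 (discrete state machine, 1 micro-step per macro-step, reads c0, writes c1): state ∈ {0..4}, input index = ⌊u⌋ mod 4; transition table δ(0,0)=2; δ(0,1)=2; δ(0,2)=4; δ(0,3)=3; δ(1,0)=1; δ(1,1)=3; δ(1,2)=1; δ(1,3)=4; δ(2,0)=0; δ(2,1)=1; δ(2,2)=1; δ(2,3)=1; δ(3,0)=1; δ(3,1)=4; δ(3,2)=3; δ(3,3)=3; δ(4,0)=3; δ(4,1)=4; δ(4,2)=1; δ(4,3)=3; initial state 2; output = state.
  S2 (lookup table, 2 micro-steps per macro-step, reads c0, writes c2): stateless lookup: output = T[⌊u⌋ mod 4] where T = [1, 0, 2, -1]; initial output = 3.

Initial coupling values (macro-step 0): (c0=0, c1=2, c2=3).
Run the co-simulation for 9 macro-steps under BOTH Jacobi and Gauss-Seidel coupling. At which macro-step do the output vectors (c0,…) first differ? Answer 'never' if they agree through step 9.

[Jacobi] macro 1: S0 reads c1=2 → after 1×micro: 1; S1 reads c0=0 → after 1×micro: 0; S2 reads c0=0 → after 2×micro: 1 ⇒ (c0=1, c1=0, c2=1)
[Jacobi] macro 2: S0 reads c1=0 → after 1×micro: 2; S1 reads c0=1 → after 1×micro: 2; S2 reads c0=1 → after 2×micro: 0 ⇒ (c0=2, c1=2, c2=0)
[Jacobi] macro 3: S0 reads c1=2 → after 1×micro: 0; S1 reads c0=2 → after 1×micro: 1; S2 reads c0=2 → after 2×micro: 2 ⇒ (c0=0, c1=1, c2=2)
[Jacobi] macro 4: S0 reads c1=1 → after 1×micro: 1; S1 reads c0=0 → after 1×micro: 1; S2 reads c0=0 → after 2×micro: 1 ⇒ (c0=1, c1=1, c2=1)
[Jacobi] macro 5: S0 reads c1=1 → after 1×micro: 0; S1 reads c0=1 → after 1×micro: 3; S2 reads c0=1 → after 2×micro: 0 ⇒ (c0=0, c1=3, c2=0)
[Jacobi] macro 6: S0 reads c1=3 → after 1×micro: 2; S1 reads c0=0 → after 1×micro: 1; S2 reads c0=0 → after 2×micro: 1 ⇒ (c0=2, c1=1, c2=1)
[Jacobi] macro 7: S0 reads c1=1 → after 1×micro: 0; S1 reads c0=2 → after 1×micro: 1; S2 reads c0=2 → after 2×micro: 2 ⇒ (c0=0, c1=1, c2=2)
[Jacobi] macro 8: S0 reads c1=1 → after 1×micro: 1; S1 reads c0=0 → after 1×micro: 1; S2 reads c0=0 → after 2×micro: 1 ⇒ (c0=1, c1=1, c2=1)
[Jacobi] macro 9: S0 reads c1=1 → after 1×micro: 0; S1 reads c0=1 → after 1×micro: 3; S2 reads c0=1 → after 2×micro: 0 ⇒ (c0=0, c1=3, c2=0)
[Gauss-Seidel] macro 1: S0 reads c1=2 → after 1×micro: 1; S1 reads c0=1 → after 1×micro: 1; S2 reads c0=1 → after 2×micro: 0 ⇒ (c0=1, c1=1, c2=0)
[Gauss-Seidel] macro 2: S0 reads c1=1 → after 1×micro: 0; S1 reads c0=0 → after 1×micro: 1; S2 reads c0=0 → after 2×micro: 1 ⇒ (c0=0, c1=1, c2=1)
[Gauss-Seidel] macro 3: S0 reads c1=1 → after 1×micro: 1; S1 reads c0=1 → after 1×micro: 3; S2 reads c0=1 → after 2×micro: 0 ⇒ (c0=1, c1=3, c2=0)
[Gauss-Seidel] macro 4: S0 reads c1=3 → after 1×micro: 2; S1 reads c0=2 → after 1×micro: 3; S2 reads c0=2 → after 2×micro: 2 ⇒ (c0=2, c1=3, c2=2)
[Gauss-Seidel] macro 5: S0 reads c1=3 → after 1×micro: 1; S1 reads c0=1 → after 1×micro: 4; S2 reads c0=1 → after 2×micro: 0 ⇒ (c0=1, c1=4, c2=0)
[Gauss-Seidel] macro 6: S0 reads c1=4 → after 1×micro: 2; S1 reads c0=2 → after 1×micro: 1; S2 reads c0=2 → after 2×micro: 2 ⇒ (c0=2, c1=1, c2=2)
[Gauss-Seidel] macro 7: S0 reads c1=1 → after 1×micro: 0; S1 reads c0=0 → after 1×micro: 1; S2 reads c0=0 → after 2×micro: 1 ⇒ (c0=0, c1=1, c2=1)
[Gauss-Seidel] macro 8: S0 reads c1=1 → after 1×micro: 1; S1 reads c0=1 → after 1×micro: 3; S2 reads c0=1 → after 2×micro: 0 ⇒ (c0=1, c1=3, c2=0)
[Gauss-Seidel] macro 9: S0 reads c1=3 → after 1×micro: 2; S1 reads c0=2 → after 1×micro: 3; S2 reads c0=2 → after 2×micro: 2 ⇒ (c0=2, c1=3, c2=2)

first divergence at macro-step: 1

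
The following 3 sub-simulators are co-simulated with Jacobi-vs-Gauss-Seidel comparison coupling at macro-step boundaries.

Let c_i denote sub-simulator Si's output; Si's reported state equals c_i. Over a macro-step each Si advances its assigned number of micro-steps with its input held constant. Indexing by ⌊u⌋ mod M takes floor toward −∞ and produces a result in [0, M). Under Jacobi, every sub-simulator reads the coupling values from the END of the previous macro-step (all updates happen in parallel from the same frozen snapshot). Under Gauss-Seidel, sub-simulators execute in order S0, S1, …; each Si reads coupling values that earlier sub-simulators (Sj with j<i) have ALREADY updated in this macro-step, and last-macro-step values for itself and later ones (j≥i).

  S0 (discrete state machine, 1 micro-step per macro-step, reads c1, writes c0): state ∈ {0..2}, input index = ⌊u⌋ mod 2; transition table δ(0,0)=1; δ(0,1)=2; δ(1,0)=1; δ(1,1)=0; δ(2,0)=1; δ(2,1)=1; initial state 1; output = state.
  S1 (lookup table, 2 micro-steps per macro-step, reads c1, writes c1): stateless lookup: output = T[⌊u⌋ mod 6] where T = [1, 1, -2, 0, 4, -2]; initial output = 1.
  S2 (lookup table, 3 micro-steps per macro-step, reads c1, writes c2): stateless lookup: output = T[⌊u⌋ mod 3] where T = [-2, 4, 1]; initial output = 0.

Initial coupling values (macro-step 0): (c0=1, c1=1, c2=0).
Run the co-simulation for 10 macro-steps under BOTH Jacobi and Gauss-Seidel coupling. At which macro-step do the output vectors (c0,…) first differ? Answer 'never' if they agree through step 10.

[Jacobi] macro 1: S0 reads c1=1 → after 1×micro: 0; S1 reads c1=1 → after 2×micro: 1; S2 reads c1=1 → after 3×micro: 4 ⇒ (c0=0, c1=1, c2=4)
[Jacobi] macro 2: S0 reads c1=1 → after 1×micro: 2; S1 reads c1=1 → after 2×micro: 1; S2 reads c1=1 → after 3×micro: 4 ⇒ (c0=2, c1=1, c2=4)
[Jacobi] macro 3: S0 reads c1=1 → after 1×micro: 1; S1 reads c1=1 → after 2×micro: 1; S2 reads c1=1 → after 3×micro: 4 ⇒ (c0=1, c1=1, c2=4)
[Jacobi] macro 4: S0 reads c1=1 → after 1×micro: 0; S1 reads c1=1 → after 2×micro: 1; S2 reads c1=1 → after 3×micro: 4 ⇒ (c0=0, c1=1, c2=4)
[Jacobi] macro 5: S0 reads c1=1 → after 1×micro: 2; S1 reads c1=1 → after 2×micro: 1; S2 reads c1=1 → after 3×micro: 4 ⇒ (c0=2, c1=1, c2=4)
[Jacobi] macro 6: S0 reads c1=1 → after 1×micro: 1; S1 reads c1=1 → after 2×micro: 1; S2 reads c1=1 → after 3×micro: 4 ⇒ (c0=1, c1=1, c2=4)
[Jacobi] macro 7: S0 reads c1=1 → after 1×micro: 0; S1 reads c1=1 → after 2×micro: 1; S2 reads c1=1 → after 3×micro: 4 ⇒ (c0=0, c1=1, c2=4)
[Jacobi] macro 8: S0 reads c1=1 → after 1×micro: 2; S1 reads c1=1 → after 2×micro: 1; S2 reads c1=1 → after 3×micro: 4 ⇒ (c0=2, c1=1, c2=4)
[Jacobi] macro 9: S0 reads c1=1 → after 1×micro: 1; S1 reads c1=1 → after 2×micro: 1; S2 reads c1=1 → after 3×micro: 4 ⇒ (c0=1, c1=1, c2=4)
[Jacobi] macro 10: S0 reads c1=1 → after 1×micro: 0; S1 reads c1=1 → after 2×micro: 1; S2 reads c1=1 → after 3×micro: 4 ⇒ (c0=0, c1=1, c2=4)
[Gauss-Seidel] macro 1: S0 reads c1=1 → after 1×micro: 0; S1 reads c1=1 → after 2×micro: 1; S2 reads c1=1 → after 3×micro: 4 ⇒ (c0=0, c1=1, c2=4)
[Gauss-Seidel] macro 2: S0 reads c1=1 → after 1×micro: 2; S1 reads c1=1 → after 2×micro: 1; S2 reads c1=1 → after 3×micro: 4 ⇒ (c0=2, c1=1, c2=4)
[Gauss-Seidel] macro 3: S0 reads c1=1 → after 1×micro: 1; S1 reads c1=1 → after 2×micro: 1; S2 reads c1=1 → after 3×micro: 4 ⇒ (c0=1, c1=1, c2=4)
[Gauss-Seidel] macro 4: S0 reads c1=1 → after 1×micro: 0; S1 reads c1=1 → after 2×micro: 1; S2 reads c1=1 → after 3×micro: 4 ⇒ (c0=0, c1=1, c2=4)
[Gauss-Seidel] macro 5: S0 reads c1=1 → after 1×micro: 2; S1 reads c1=1 → after 2×micro: 1; S2 reads c1=1 → after 3×micro: 4 ⇒ (c0=2, c1=1, c2=4)
[Gauss-Seidel] macro 6: S0 reads c1=1 → after 1×micro: 1; S1 reads c1=1 → after 2×micro: 1; S2 reads c1=1 → after 3×micro: 4 ⇒ (c0=1, c1=1, c2=4)
[Gauss-Seidel] macro 7: S0 reads c1=1 → after 1×micro: 0; S1 reads c1=1 → after 2×micro: 1; S2 reads c1=1 → after 3×micro: 4 ⇒ (c0=0, c1=1, c2=4)
[Gauss-Seidel] macro 8: S0 reads c1=1 → after 1×micro: 2; S1 reads c1=1 → after 2×micro: 1; S2 reads c1=1 → after 3×micro: 4 ⇒ (c0=2, c1=1, c2=4)
[Gauss-Seidel] macro 9: S0 reads c1=1 → after 1×micro: 1; S1 reads c1=1 → after 2×micro: 1; S2 reads c1=1 → after 3×micro: 4 ⇒ (c0=1, c1=1, c2=4)
[Gauss-Seidel] macro 10: S0 reads c1=1 → after 1×micro: 0; S1 reads c1=1 → after 2×micro: 1; S2 reads c1=1 → after 3×micro: 4 ⇒ (c0=0, c1=1, c2=4)

first divergence at macro-step: never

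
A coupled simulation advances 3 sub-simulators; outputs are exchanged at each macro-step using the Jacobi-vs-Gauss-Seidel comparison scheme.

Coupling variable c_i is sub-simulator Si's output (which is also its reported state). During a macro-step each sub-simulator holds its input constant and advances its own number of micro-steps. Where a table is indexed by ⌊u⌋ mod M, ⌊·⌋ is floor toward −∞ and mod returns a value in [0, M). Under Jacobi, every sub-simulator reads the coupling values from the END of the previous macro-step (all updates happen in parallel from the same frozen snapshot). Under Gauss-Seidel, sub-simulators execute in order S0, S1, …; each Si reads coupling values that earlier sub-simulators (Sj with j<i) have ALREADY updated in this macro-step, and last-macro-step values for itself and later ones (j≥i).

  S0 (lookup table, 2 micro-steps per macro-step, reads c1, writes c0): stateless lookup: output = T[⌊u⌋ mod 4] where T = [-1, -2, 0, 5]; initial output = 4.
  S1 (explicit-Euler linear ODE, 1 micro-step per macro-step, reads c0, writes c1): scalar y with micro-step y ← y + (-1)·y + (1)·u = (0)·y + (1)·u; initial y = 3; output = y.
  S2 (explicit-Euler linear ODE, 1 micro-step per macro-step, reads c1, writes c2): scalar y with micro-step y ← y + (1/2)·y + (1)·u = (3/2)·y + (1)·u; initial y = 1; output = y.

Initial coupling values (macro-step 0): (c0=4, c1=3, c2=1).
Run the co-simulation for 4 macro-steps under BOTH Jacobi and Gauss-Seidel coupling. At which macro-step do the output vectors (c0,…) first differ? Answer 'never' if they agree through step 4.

[Jacobi] macro 1: S0 reads c1=3 → after 2×micro: 5; S1 reads c0=4 → after 1×micro: 4; S2 reads c1=3 → after 1×micro: 9/2 ⇒ (c0=5, c1=4, c2=9/2)
[Jacobi] macro 2: S0 reads c1=4 → after 2×micro: -1; S1 reads c0=5 → after 1×micro: 5; S2 reads c1=4 → after 1×micro: 43/4 ⇒ (c0=-1, c1=5, c2=43/4)
[Jacobi] macro 3: S0 reads c1=5 → after 2×micro: -2; S1 reads c0=-1 → after 1×micro: -1; S2 reads c1=5 → after 1×micro: 169/8 ⇒ (c0=-2, c1=-1, c2=169/8)
[Jacobi] macro 4: S0 reads c1=-1 → after 2×micro: 5; S1 reads c0=-2 → after 1×micro: -2; S2 reads c1=-1 → after 1×micro: 491/16 ⇒ (c0=5, c1=-2, c2=491/16)
[Gauss-Seidel] macro 1: S0 reads c1=3 → after 2×micro: 5; S1 reads c0=5 → after 1×micro: 5; S2 reads c1=5 → after 1×micro: 13/2 ⇒ (c0=5, c1=5, c2=13/2)
[Gauss-Seidel] macro 2: S0 reads c1=5 → after 2×micro: -2; S1 reads c0=-2 → after 1×micro: -2; S2 reads c1=-2 → after 1×micro: 31/4 ⇒ (c0=-2, c1=-2, c2=31/4)
[Gauss-Seidel] macro 3: S0 reads c1=-2 → after 2×micro: 0; S1 reads c0=0 → after 1×micro: 0; S2 reads c1=0 → after 1×micro: 93/8 ⇒ (c0=0, c1=0, c2=93/8)
[Gauss-Seidel] macro 4: S0 reads c1=0 → after 2×micro: -1; S1 reads c0=-1 → after 1×micro: -1; S2 reads c1=-1 → after 1×micro: 263/16 ⇒ (c0=-1, c1=-1, c2=263/16)

first divergence at macro-step: 1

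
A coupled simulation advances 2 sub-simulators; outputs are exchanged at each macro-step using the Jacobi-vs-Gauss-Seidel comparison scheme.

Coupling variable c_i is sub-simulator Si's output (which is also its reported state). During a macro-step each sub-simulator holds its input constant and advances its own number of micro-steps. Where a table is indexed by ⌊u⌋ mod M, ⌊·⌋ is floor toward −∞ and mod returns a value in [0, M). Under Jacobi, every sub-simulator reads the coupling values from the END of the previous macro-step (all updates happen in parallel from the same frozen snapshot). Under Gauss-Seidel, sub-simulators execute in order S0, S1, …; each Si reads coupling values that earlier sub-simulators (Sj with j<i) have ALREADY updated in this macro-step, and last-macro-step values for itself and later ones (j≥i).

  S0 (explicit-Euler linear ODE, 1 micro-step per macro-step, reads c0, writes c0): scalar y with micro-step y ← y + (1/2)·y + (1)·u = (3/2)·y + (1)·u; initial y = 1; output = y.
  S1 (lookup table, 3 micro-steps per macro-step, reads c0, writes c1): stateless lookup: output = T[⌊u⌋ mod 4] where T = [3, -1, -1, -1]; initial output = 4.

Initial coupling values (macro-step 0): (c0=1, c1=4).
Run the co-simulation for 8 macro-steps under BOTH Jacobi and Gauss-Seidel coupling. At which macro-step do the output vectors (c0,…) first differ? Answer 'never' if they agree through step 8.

first divergence at macro-step: 6

[Jacobi] macro 1: S0 reads c0=1 → after 1×micro: 5/2; S1 reads c0=1 → after 3×micro: -1 ⇒ (c0=5/2, c1=-1)
[Jacobi] macro 2: S0 reads c0=5/2 → after 1×micro: 25/4; S1 reads c0=5/2 → after 3×micro: -1 ⇒ (c0=25/4, c1=-1)
[Jacobi] macro 3: S0 reads c0=25/4 → after 1×micro: 125/8; S1 reads c0=25/4 → after 3×micro: -1 ⇒ (c0=125/8, c1=-1)
[Jacobi] macro 4: S0 reads c0=125/8 → after 1×micro: 625/16; S1 reads c0=125/8 → after 3×micro: -1 ⇒ (c0=625/16, c1=-1)
[Jacobi] macro 5: S0 reads c0=625/16 → after 1×micro: 3125/32; S1 reads c0=625/16 → after 3×micro: -1 ⇒ (c0=3125/32, c1=-1)
[Jacobi] macro 6: S0 reads c0=3125/32 → after 1×micro: 15625/64; S1 reads c0=3125/32 → after 3×micro: -1 ⇒ (c0=15625/64, c1=-1)
[Jacobi] macro 7: S0 reads c0=15625/64 → after 1×micro: 78125/128; S1 reads c0=15625/64 → after 3×micro: 3 ⇒ (c0=78125/128, c1=3)
[Jacobi] macro 8: S0 reads c0=78125/128 → after 1×micro: 390625/256; S1 reads c0=78125/128 → after 3×micro: -1 ⇒ (c0=390625/256, c1=-1)
[Gauss-Seidel] macro 1: S0 reads c0=1 → after 1×micro: 5/2; S1 reads c0=5/2 → after 3×micro: -1 ⇒ (c0=5/2, c1=-1)
[Gauss-Seidel] macro 2: S0 reads c0=5/2 → after 1×micro: 25/4; S1 reads c0=25/4 → after 3×micro: -1 ⇒ (c0=25/4, c1=-1)
[Gauss-Seidel] macro 3: S0 reads c0=25/4 → after 1×micro: 125/8; S1 reads c0=125/8 → after 3×micro: -1 ⇒ (c0=125/8, c1=-1)
[Gauss-Seidel] macro 4: S0 reads c0=125/8 → after 1×micro: 625/16; S1 reads c0=625/16 → after 3×micro: -1 ⇒ (c0=625/16, c1=-1)
[Gauss-Seidel] macro 5: S0 reads c0=625/16 → after 1×micro: 3125/32; S1 reads c0=3125/32 → after 3×micro: -1 ⇒ (c0=3125/32, c1=-1)
[Gauss-Seidel] macro 6: S0 reads c0=3125/32 → after 1×micro: 15625/64; S1 reads c0=15625/64 → after 3×micro: 3 ⇒ (c0=15625/64, c1=3)
[Gauss-Seidel] macro 7: S0 reads c0=15625/64 → after 1×micro: 78125/128; S1 reads c0=78125/128 → after 3×micro: -1 ⇒ (c0=78125/128, c1=-1)
[Gauss-Seidel] macro 8: S0 reads c0=78125/128 → after 1×micro: 390625/256; S1 reads c0=390625/256 → after 3×micro: -1 ⇒ (c0=390625/256, c1=-1)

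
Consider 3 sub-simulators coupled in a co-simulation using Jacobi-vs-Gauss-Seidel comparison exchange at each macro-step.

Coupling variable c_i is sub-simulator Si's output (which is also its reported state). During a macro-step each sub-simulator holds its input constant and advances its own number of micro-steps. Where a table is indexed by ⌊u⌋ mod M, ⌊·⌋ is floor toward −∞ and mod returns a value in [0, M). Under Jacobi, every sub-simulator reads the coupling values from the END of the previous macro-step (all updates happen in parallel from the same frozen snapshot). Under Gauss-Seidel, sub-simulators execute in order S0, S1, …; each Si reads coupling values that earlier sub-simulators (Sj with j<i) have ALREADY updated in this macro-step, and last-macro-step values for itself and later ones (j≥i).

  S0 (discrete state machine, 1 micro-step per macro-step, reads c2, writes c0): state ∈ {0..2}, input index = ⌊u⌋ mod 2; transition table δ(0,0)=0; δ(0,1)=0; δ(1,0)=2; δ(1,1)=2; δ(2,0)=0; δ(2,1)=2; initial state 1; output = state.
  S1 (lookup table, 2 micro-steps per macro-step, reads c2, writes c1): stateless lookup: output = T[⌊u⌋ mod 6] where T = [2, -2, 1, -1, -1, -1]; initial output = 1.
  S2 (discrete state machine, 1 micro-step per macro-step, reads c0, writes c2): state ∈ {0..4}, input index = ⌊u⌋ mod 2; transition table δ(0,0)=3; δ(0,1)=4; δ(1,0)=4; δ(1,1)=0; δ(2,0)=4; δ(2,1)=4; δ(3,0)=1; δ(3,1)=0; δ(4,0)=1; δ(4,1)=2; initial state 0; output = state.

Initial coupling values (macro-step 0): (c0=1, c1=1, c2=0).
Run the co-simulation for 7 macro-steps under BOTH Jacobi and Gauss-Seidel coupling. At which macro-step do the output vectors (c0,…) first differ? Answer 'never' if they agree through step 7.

[Jacobi] macro 1: S0 reads c2=0 → after 1×micro: 2; S1 reads c2=0 → after 2×micro: 2; S2 reads c0=1 → after 1×micro: 4 ⇒ (c0=2, c1=2, c2=4)
[Jacobi] macro 2: S0 reads c2=4 → after 1×micro: 0; S1 reads c2=4 → after 2×micro: -1; S2 reads c0=2 → after 1×micro: 1 ⇒ (c0=0, c1=-1, c2=1)
[Jacobi] macro 3: S0 reads c2=1 → after 1×micro: 0; S1 reads c2=1 → after 2×micro: -2; S2 reads c0=0 → after 1×micro: 4 ⇒ (c0=0, c1=-2, c2=4)
[Jacobi] macro 4: S0 reads c2=4 → after 1×micro: 0; S1 reads c2=4 → after 2×micro: -1; S2 reads c0=0 → after 1×micro: 1 ⇒ (c0=0, c1=-1, c2=1)
[Jacobi] macro 5: S0 reads c2=1 → after 1×micro: 0; S1 reads c2=1 → after 2×micro: -2; S2 reads c0=0 → after 1×micro: 4 ⇒ (c0=0, c1=-2, c2=4)
[Jacobi] macro 6: S0 reads c2=4 → after 1×micro: 0; S1 reads c2=4 → after 2×micro: -1; S2 reads c0=0 → after 1×micro: 1 ⇒ (c0=0, c1=-1, c2=1)
[Jacobi] macro 7: S0 reads c2=1 → after 1×micro: 0; S1 reads c2=1 → after 2×micro: -2; S2 reads c0=0 → after 1×micro: 4 ⇒ (c0=0, c1=-2, c2=4)
[Gauss-Seidel] macro 1: S0 reads c2=0 → after 1×micro: 2; S1 reads c2=0 → after 2×micro: 2; S2 reads c0=2 → after 1×micro: 3 ⇒ (c0=2, c1=2, c2=3)
[Gauss-Seidel] macro 2: S0 reads c2=3 → after 1×micro: 2; S1 reads c2=3 → after 2×micro: -1; S2 reads c0=2 → after 1×micro: 1 ⇒ (c0=2, c1=-1, c2=1)
[Gauss-Seidel] macro 3: S0 reads c2=1 → after 1×micro: 2; S1 reads c2=1 → after 2×micro: -2; S2 reads c0=2 → after 1×micro: 4 ⇒ (c0=2, c1=-2, c2=4)
[Gauss-Seidel] macro 4: S0 reads c2=4 → after 1×micro: 0; S1 reads c2=4 → after 2×micro: -1; S2 reads c0=0 → after 1×micro: 1 ⇒ (c0=0, c1=-1, c2=1)
[Gauss-Seidel] macro 5: S0 reads c2=1 → after 1×micro: 0; S1 reads c2=1 → after 2×micro: -2; S2 reads c0=0 → after 1×micro: 4 ⇒ (c0=0, c1=-2, c2=4)
[Gauss-Seidel] macro 6: S0 reads c2=4 → after 1×micro: 0; S1 reads c2=4 → after 2×micro: -1; S2 reads c0=0 → after 1×micro: 1 ⇒ (c0=0, c1=-1, c2=1)
[Gauss-Seidel] macro 7: S0 reads c2=1 → after 1×micro: 0; S1 reads c2=1 → after 2×micro: -2; S2 reads c0=0 → after 1×micro: 4 ⇒ (c0=0, c1=-2, c2=4)

first divergence at macro-step: 1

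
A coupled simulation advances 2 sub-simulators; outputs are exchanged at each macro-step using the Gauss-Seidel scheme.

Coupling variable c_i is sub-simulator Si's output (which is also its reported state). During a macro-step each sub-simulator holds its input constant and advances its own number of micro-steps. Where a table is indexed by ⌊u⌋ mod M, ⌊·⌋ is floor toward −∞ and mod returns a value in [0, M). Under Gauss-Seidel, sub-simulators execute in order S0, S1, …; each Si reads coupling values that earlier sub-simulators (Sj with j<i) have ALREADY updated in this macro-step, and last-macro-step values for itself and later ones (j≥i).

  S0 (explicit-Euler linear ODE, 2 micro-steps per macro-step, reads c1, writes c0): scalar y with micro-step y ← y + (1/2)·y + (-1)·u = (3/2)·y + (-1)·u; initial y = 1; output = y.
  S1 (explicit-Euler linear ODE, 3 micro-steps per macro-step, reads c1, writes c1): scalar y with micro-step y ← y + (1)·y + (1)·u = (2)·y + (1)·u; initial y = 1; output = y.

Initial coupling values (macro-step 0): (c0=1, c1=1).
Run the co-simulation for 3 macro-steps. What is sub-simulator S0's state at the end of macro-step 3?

S0 state at macro-step 3 = -41481/64

macro 1: S0 reads c1=1 → after 2×micro: -1/4; S1 reads c1=1 → after 3×micro: 15 ⇒ (c0=-1/4, c1=15)
macro 2: S0 reads c1=15 → after 2×micro: -609/16; S1 reads c1=15 → after 3×micro: 225 ⇒ (c0=-609/16, c1=225)
macro 3: S0 reads c1=225 → after 2×micro: -41481/64; S1 reads c1=225 → after 3×micro: 3375 ⇒ (c0=-41481/64, c1=3375)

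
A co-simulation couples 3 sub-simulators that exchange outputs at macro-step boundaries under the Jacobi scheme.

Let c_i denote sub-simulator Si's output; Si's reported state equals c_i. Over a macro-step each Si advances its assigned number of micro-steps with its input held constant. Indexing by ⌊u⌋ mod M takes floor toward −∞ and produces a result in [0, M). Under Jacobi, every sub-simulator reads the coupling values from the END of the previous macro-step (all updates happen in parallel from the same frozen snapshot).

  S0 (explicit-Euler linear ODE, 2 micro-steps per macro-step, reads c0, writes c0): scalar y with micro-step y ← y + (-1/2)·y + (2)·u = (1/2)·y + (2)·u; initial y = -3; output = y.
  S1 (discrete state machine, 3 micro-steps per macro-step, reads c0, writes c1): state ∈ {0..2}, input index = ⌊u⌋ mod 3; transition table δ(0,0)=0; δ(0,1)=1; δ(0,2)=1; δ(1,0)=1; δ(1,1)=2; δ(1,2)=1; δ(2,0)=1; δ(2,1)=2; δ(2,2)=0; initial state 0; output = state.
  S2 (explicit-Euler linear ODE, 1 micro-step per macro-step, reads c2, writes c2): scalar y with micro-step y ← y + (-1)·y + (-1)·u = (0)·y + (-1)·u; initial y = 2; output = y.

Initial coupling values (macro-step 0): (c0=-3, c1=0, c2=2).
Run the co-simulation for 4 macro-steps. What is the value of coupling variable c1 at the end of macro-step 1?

c1 at macro-step 1 = 0

macro 1: S0 reads c0=-3 → after 2×micro: -39/4; S1 reads c0=-3 → after 3×micro: 0; S2 reads c2=2 → after 1×micro: -2 ⇒ (c0=-39/4, c1=0, c2=-2)
macro 2: S0 reads c0=-39/4 → after 2×micro: -507/16; S1 reads c0=-39/4 → after 3×micro: 1; S2 reads c2=-2 → after 1×micro: 2 ⇒ (c0=-507/16, c1=1, c2=2)
macro 3: S0 reads c0=-507/16 → after 2×micro: -6591/64; S1 reads c0=-507/16 → after 3×micro: 2; S2 reads c2=2 → after 1×micro: -2 ⇒ (c0=-6591/64, c1=2, c2=-2)
macro 4: S0 reads c0=-6591/64 → after 2×micro: -85683/256; S1 reads c0=-6591/64 → after 3×micro: 1; S2 reads c2=-2 → after 1×micro: 2 ⇒ (c0=-85683/256, c1=1, c2=2)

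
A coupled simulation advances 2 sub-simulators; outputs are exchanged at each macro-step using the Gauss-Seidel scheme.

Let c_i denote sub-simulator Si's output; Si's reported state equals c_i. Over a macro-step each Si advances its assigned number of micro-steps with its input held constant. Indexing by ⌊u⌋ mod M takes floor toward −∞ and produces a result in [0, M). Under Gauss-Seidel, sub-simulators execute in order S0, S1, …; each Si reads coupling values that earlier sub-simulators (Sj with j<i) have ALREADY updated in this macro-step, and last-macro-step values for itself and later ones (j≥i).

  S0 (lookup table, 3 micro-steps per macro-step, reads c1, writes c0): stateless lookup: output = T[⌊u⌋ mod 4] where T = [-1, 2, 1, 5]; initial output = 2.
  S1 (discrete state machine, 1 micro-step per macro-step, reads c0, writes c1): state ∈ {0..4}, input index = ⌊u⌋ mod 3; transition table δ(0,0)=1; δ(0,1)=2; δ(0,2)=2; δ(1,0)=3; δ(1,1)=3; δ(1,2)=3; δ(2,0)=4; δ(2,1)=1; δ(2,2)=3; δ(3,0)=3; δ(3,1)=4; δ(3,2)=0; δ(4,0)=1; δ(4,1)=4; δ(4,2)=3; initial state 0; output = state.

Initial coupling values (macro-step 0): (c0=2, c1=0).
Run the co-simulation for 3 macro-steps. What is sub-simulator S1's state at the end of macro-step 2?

macro 1: S0 reads c1=0 → after 3×micro: -1; S1 reads c0=-1 → after 1×micro: 2 ⇒ (c0=-1, c1=2)
macro 2: S0 reads c1=2 → after 3×micro: 1; S1 reads c0=1 → after 1×micro: 1 ⇒ (c0=1, c1=1)
macro 3: S0 reads c1=1 → after 3×micro: 2; S1 reads c0=2 → after 1×micro: 3 ⇒ (c0=2, c1=3)

S1 state at macro-step 2 = 1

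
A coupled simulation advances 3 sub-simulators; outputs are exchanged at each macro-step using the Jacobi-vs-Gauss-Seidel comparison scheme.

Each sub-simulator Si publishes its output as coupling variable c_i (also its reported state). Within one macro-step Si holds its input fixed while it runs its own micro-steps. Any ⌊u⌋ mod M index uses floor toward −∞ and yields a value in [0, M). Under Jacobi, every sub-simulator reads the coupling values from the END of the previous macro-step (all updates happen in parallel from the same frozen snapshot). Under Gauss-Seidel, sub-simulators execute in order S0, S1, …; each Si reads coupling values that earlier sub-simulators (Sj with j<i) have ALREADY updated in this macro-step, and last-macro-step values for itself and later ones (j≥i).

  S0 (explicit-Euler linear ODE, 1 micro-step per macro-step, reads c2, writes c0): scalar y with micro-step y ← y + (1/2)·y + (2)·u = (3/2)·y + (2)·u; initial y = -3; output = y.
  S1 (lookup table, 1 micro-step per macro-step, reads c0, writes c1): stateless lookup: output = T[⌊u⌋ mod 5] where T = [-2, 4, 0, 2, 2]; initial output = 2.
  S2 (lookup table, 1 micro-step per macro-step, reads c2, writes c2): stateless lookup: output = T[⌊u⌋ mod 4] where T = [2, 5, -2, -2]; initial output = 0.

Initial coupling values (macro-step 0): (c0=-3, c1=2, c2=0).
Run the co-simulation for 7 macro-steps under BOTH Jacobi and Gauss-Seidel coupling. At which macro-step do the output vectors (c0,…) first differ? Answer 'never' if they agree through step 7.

[Jacobi] macro 1: S0 reads c2=0 → after 1×micro: -9/2; S1 reads c0=-3 → after 1×micro: 0; S2 reads c2=0 → after 1×micro: 2 ⇒ (c0=-9/2, c1=0, c2=2)
[Jacobi] macro 2: S0 reads c2=2 → after 1×micro: -11/4; S1 reads c0=-9/2 → after 1×micro: -2; S2 reads c2=2 → after 1×micro: -2 ⇒ (c0=-11/4, c1=-2, c2=-2)
[Jacobi] macro 3: S0 reads c2=-2 → after 1×micro: -65/8; S1 reads c0=-11/4 → after 1×micro: 0; S2 reads c2=-2 → after 1×micro: -2 ⇒ (c0=-65/8, c1=0, c2=-2)
[Jacobi] macro 4: S0 reads c2=-2 → after 1×micro: -259/16; S1 reads c0=-65/8 → after 1×micro: 4; S2 reads c2=-2 → after 1×micro: -2 ⇒ (c0=-259/16, c1=4, c2=-2)
[Jacobi] macro 5: S0 reads c2=-2 → after 1×micro: -905/32; S1 reads c0=-259/16 → after 1×micro: 2; S2 reads c2=-2 → after 1×micro: -2 ⇒ (c0=-905/32, c1=2, c2=-2)
[Jacobi] macro 6: S0 reads c2=-2 → after 1×micro: -2971/64; S1 reads c0=-905/32 → after 1×micro: 4; S2 reads c2=-2 → after 1×micro: -2 ⇒ (c0=-2971/64, c1=4, c2=-2)
[Jacobi] macro 7: S0 reads c2=-2 → after 1×micro: -9425/128; S1 reads c0=-2971/64 → after 1×micro: 2; S2 reads c2=-2 → after 1×micro: -2 ⇒ (c0=-9425/128, c1=2, c2=-2)
[Gauss-Seidel] macro 1: S0 reads c2=0 → after 1×micro: -9/2; S1 reads c0=-9/2 → after 1×micro: -2; S2 reads c2=0 → after 1×micro: 2 ⇒ (c0=-9/2, c1=-2, c2=2)
[Gauss-Seidel] macro 2: S0 reads c2=2 → after 1×micro: -11/4; S1 reads c0=-11/4 → after 1×micro: 0; S2 reads c2=2 → after 1×micro: -2 ⇒ (c0=-11/4, c1=0, c2=-2)
[Gauss-Seidel] macro 3: S0 reads c2=-2 → after 1×micro: -65/8; S1 reads c0=-65/8 → after 1×micro: 4; S2 reads c2=-2 → after 1×micro: -2 ⇒ (c0=-65/8, c1=4, c2=-2)
[Gauss-Seidel] macro 4: S0 reads c2=-2 → after 1×micro: -259/16; S1 reads c0=-259/16 → after 1×micro: 2; S2 reads c2=-2 → after 1×micro: -2 ⇒ (c0=-259/16, c1=2, c2=-2)
[Gauss-Seidel] macro 5: S0 reads c2=-2 → after 1×micro: -905/32; S1 reads c0=-905/32 → after 1×micro: 4; S2 reads c2=-2 → after 1×micro: -2 ⇒ (c0=-905/32, c1=4, c2=-2)
[Gauss-Seidel] macro 6: S0 reads c2=-2 → after 1×micro: -2971/64; S1 reads c0=-2971/64 → after 1×micro: 2; S2 reads c2=-2 → after 1×micro: -2 ⇒ (c0=-2971/64, c1=2, c2=-2)
[Gauss-Seidel] macro 7: S0 reads c2=-2 → after 1×micro: -9425/128; S1 reads c0=-9425/128 → after 1×micro: 4; S2 reads c2=-2 → after 1×micro: -2 ⇒ (c0=-9425/128, c1=4, c2=-2)

first divergence at macro-step: 1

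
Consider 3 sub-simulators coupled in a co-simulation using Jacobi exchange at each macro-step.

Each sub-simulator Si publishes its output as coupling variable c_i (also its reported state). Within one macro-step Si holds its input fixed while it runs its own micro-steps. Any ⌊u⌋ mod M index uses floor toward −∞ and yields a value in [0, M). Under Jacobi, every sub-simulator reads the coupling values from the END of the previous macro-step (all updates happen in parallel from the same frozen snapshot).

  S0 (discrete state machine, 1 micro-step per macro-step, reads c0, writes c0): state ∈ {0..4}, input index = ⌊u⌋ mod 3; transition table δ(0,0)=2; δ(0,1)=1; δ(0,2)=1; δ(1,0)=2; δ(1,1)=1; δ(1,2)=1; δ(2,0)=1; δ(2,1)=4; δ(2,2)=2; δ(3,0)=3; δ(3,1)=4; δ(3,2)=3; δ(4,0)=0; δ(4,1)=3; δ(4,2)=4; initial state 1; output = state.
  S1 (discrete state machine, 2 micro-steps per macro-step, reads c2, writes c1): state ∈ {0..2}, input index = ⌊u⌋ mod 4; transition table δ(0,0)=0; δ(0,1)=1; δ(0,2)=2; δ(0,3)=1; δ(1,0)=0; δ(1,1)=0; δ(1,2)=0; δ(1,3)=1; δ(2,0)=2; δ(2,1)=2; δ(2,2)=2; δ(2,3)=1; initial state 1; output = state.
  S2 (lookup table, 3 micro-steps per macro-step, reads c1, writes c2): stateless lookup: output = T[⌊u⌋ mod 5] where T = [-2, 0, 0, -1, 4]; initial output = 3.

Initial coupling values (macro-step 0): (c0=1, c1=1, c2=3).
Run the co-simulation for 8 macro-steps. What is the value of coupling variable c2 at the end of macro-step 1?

macro 1: S0 reads c0=1 → after 1×micro: 1; S1 reads c2=3 → after 2×micro: 1; S2 reads c1=1 → after 3×micro: 0 ⇒ (c0=1, c1=1, c2=0)
macro 2: S0 reads c0=1 → after 1×micro: 1; S1 reads c2=0 → after 2×micro: 0; S2 reads c1=1 → after 3×micro: 0 ⇒ (c0=1, c1=0, c2=0)
macro 3: S0 reads c0=1 → after 1×micro: 1; S1 reads c2=0 → after 2×micro: 0; S2 reads c1=0 → after 3×micro: -2 ⇒ (c0=1, c1=0, c2=-2)
macro 4: S0 reads c0=1 → after 1×micro: 1; S1 reads c2=-2 → after 2×micro: 2; S2 reads c1=0 → after 3×micro: -2 ⇒ (c0=1, c1=2, c2=-2)
macro 5: S0 reads c0=1 → after 1×micro: 1; S1 reads c2=-2 → after 2×micro: 2; S2 reads c1=2 → after 3×micro: 0 ⇒ (c0=1, c1=2, c2=0)
macro 6: S0 reads c0=1 → after 1×micro: 1; S1 reads c2=0 → after 2×micro: 2; S2 reads c1=2 → after 3×micro: 0 ⇒ (c0=1, c1=2, c2=0)
macro 7: S0 reads c0=1 → after 1×micro: 1; S1 reads c2=0 → after 2×micro: 2; S2 reads c1=2 → after 3×micro: 0 ⇒ (c0=1, c1=2, c2=0)
macro 8: S0 reads c0=1 → after 1×micro: 1; S1 reads c2=0 → after 2×micro: 2; S2 reads c1=2 → after 3×micro: 0 ⇒ (c0=1, c1=2, c2=0)

c2 at macro-step 1 = 0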